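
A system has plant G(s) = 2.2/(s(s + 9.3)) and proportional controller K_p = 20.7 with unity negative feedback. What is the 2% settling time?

T_s ≈ 0.86 s

The closed-loop denominator s² + 9.3s + 45.54 gives ω_n = √45.54 = 6.748 and ζ = 9.3/(2ω_n) = 0.6891.
2% settling time T_s ≈ 4/(ζω_n) = 4/4.65 = 0.86 s.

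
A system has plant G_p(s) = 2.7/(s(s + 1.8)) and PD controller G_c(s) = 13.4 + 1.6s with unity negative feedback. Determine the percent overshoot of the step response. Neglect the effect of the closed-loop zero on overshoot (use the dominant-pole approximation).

15.6%

Forward path: (13.4 + 1.6s)·2.7/(s(s+1.8)). The closed-loop characteristic equation is s² + (1.8 + 2.7·1.6)s + 2.7·13.4 = 0.
That is s² + 6.12s + 36.18 = 0, so ω_n = 6.015 rad/s and ζ = 6.12/(2·6.015) = 0.5087.
%OS = 100·exp(−πζ/√(1−ζ²)) = 15.6%.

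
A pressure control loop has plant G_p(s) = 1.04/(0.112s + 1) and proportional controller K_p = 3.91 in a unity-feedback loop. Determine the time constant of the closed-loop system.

Closed loop: T(s) = K_p·G_p/(1+K_p·G_p) = 4.066/(0.112s + 1 + 4.066), with pole at s = −(1 + 4.066)/0.112 = −45.24.
Closed-loop time constant τ = 1/45.24 = 0.0221 s.

τ = 0.0221 s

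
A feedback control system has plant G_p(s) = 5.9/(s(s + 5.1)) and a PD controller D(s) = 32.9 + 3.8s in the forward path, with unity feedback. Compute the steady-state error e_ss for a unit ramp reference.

The loop has one pole at the origin (type 1). Velocity error constant K_v = lim_{s→0} s·D(s)G_p(s) = 32.9·5.9/5.1 = 38.06.
Steady-state error to a unit ramp: e_ss = 1/K_v = 0.0263.

0.0263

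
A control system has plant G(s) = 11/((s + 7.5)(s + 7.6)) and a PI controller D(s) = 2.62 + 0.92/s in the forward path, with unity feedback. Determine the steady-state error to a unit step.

The open loop D(s)G(s) has a pole at the origin (type 1), so the static position error constant is infinite and e_ss = 1/(1+∞) = 0.

0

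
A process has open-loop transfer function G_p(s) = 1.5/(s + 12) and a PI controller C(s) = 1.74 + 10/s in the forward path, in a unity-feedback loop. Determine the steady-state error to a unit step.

The open loop C(s)G_p(s) has a pole at the origin (type 1), so the static position error constant is infinite and e_ss = 1/(1+∞) = 0.

0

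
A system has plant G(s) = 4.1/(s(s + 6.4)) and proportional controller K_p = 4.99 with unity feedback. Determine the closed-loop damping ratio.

ζ = 0.707

The closed-loop denominator is s(s+6.4) + 4.99·4.1 = s² + 6.4s + 20.46.
So ω_n² = 20.46 ⇒ ω_n = 4.523 rad/s, and ζ = 6.4/(2ω_n) = 0.707.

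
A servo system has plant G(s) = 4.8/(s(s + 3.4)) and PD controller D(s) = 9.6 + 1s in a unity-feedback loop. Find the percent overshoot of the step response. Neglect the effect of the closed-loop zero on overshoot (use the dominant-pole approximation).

Forward path: (9.6 + 1s)·4.8/(s(s+3.4)). The closed-loop characteristic equation is s² + (3.4 + 4.8·1)s + 4.8·9.6 = 0.
That is s² + 8.2s + 46.08 = 0, so ω_n = 6.788 rad/s and ζ = 8.2/(2·6.788) = 0.604.
%OS = 100·exp(−πζ/√(1−ζ²)) = 9.25%.

9.25%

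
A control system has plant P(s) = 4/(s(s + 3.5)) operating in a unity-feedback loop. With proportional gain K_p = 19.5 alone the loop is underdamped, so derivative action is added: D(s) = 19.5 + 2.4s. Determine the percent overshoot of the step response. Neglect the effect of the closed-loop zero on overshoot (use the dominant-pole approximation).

Forward path: (19.5 + 2.4s)·4/(s(s+3.5)). The closed-loop characteristic equation is s² + (3.5 + 4·2.4)s + 4·19.5 = 0.
That is s² + 13.1s + 78 = 0, so ω_n = 8.832 rad/s and ζ = 13.1/(2·8.832) = 0.7416.
%OS = 100·exp(−πζ/√(1−ζ²)) = 3.1%.

3.1%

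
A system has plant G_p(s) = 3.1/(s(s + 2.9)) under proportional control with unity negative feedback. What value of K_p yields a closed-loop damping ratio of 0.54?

K_p = 2.33

Closed-loop characteristic equation: s² + 2.9s + K_p·3.1 = 0.
So ω_n = √(3.1K_p) and 2ζω_n = 2.9, giving ζ = 2.9/(2√(3.1K_p)).
Setting ζ = 0.54: √(3.1K_p) = 2.9/(2·0.54) = 2.685, so K_p = 7.21/3.1 = 2.33.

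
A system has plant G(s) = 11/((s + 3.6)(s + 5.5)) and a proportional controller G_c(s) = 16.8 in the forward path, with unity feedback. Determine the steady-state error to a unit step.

0.0968

The loop is type 0. Static position error constant K_pos = G_c(0)·G(0) = 16.8·0.5556 = 9.333.
Steady-state error to a unit step: e_ss = 1/(1+K_pos) = 1/10.33 = 0.0968.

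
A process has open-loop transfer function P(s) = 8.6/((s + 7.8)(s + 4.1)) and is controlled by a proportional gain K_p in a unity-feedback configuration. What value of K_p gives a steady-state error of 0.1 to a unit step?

Steady-state error for a unit step on this type-0 loop is 1/(1 + K_p·P(0)).
P(0) = 0.2689. Require 1/(1 + K_p·0.2689) = 0.1, so 1 + 0.2689·K_p = 10.
K_p = (10 − 1)/0.2689 = 33.5.

K_p = 33.5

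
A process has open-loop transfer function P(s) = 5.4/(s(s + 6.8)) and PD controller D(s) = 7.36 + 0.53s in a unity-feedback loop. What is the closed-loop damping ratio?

Forward path: (7.36 + 0.53s)·5.4/(s(s+6.8)). The closed-loop characteristic equation is s² + (6.8 + 5.4·0.53)s + 5.4·7.36 = 0.
That is s² + 9.662s + 39.74 = 0, so ω_n = 6.304 rad/s and ζ = 9.662/(2·6.304) = 0.7663.

ζ = 0.766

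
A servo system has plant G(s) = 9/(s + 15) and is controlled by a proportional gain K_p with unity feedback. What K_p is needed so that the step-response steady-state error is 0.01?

K_p = 165

The loop is type 0, so e_ss(step) = 1/(1 + K_pos) with K_pos = K_p·G(0).
G(0) = 0.6. Require 1/(1 + K_p·0.6) = 0.01, so 1 + 0.6·K_p = 100.
K_p = (100 − 1)/0.6 = 165.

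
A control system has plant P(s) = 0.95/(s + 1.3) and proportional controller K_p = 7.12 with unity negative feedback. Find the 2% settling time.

T_s ≈ 0.496 s

Closed-loop transfer function: T(s) = K_p·P(s)/(1 + K_p·P(s)) = 6.764/(s + 1.3 + 6.764) = 6.764/(s + 8.064).
Time constant τ = 1/8.064 = 0.124 s, so the 2% settling time is about 4τ = 0.496 s.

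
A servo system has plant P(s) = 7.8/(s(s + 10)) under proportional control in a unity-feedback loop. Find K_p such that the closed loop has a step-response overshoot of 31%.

K_p = 26.3

From %OS = 100·exp(−πζ/√(1−ζ²)) = 31%, ζ = −ln(0.31)/√(π²+ln²(0.31)) = 0.3493.
Characteristic equation s² + 10s + 7.8K_p = 0 gives ζ = 10/(2√(7.8K_p)).
Setting ζ = 0.3493: √(7.8K_p) = 10/(2·0.3493) = 14.31, so K_p = 204.9/7.8 = 26.3.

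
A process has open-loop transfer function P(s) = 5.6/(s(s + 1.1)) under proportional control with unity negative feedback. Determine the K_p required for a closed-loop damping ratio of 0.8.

Closed-loop characteristic equation: s² + 1.1s + K_p·5.6 = 0.
So ω_n = √(5.6K_p) and 2ζω_n = 1.1, giving ζ = 1.1/(2√(5.6K_p)).
Setting ζ = 0.8: √(5.6K_p) = 1.1/(2·0.8) = 0.6875, so K_p = 0.4727/5.6 = 0.0844.

K_p = 0.0844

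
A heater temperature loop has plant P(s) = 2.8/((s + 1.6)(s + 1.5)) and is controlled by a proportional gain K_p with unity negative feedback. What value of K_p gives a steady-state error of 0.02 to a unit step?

The loop is type 0, so e_ss(step) = 1/(1 + K_pos) with K_pos = K_p·P(0).
P(0) = 1.167. Require 1/(1 + K_p·1.167) = 0.02, so 1 + 1.167·K_p = 50.
K_p = (50 − 1)/1.167 = 42.

K_p = 42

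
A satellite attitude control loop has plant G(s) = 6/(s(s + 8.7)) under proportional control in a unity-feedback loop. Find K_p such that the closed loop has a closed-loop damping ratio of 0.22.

Closed-loop characteristic equation: s² + 8.7s + K_p·6 = 0.
So ω_n = √(6K_p) and 2ζω_n = 8.7, giving ζ = 8.7/(2√(6K_p)).
Setting ζ = 0.22: √(6K_p) = 8.7/(2·0.22) = 19.77, so K_p = 391/6 = 65.2.

K_p = 65.2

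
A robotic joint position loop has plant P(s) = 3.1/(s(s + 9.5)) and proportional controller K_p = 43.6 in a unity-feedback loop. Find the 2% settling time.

T_s ≈ 0.842 s

The closed-loop denominator s² + 9.5s + 135.2 gives ω_n = √135.2 = 11.63 and ζ = 9.5/(2ω_n) = 0.4086.
2% settling time T_s ≈ 4/(ζω_n) = 4/4.75 = 0.842 s.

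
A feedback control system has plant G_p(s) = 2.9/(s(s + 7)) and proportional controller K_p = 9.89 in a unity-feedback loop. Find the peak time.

T_p = 0.775 s

Closed-loop characteristic equation: s² + 7s + 28.68 = 0, so ω_n = 5.355 rad/s and ζ = 7/(2·5.355) = 0.6535.
Damped frequency ω_d = ω_n√(1−ζ²) = 4.054 rad/s, so peak time T_p = π/ω_d = 0.775 s.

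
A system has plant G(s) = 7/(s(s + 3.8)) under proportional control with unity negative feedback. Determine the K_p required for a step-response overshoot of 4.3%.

K_p = 1.03

From %OS = 100·exp(−πζ/√(1−ζ²)) = 4.3%, ζ = −ln(0.043)/√(π²+ln²(0.043)) = 0.7077.
Characteristic equation s² + 3.8s + 7K_p = 0 gives ζ = 3.8/(2√(7K_p)).
Setting ζ = 0.7077: √(7K_p) = 3.8/(2·0.7077) = 2.685, so K_p = 7.209/7 = 1.03.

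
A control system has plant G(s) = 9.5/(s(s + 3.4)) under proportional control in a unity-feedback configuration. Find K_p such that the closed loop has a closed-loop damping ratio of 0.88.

K_p = 0.393

Closed-loop characteristic equation: s² + 3.4s + K_p·9.5 = 0.
So ω_n = √(9.5K_p) and 2ζω_n = 3.4, giving ζ = 3.4/(2√(9.5K_p)).
Setting ζ = 0.88: √(9.5K_p) = 3.4/(2·0.88) = 1.932, so K_p = 3.732/9.5 = 0.393.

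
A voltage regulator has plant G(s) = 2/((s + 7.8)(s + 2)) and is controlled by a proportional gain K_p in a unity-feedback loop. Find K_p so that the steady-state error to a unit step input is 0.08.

K_p = 89.7

The loop is type 0, so e_ss(step) = 1/(1 + K_pos) with K_pos = K_p·G(0).
G(0) = 0.1282. Require 1/(1 + K_p·0.1282) = 0.08, so 1 + 0.1282·K_p = 12.5.
K_p = (12.5 − 1)/0.1282 = 89.7.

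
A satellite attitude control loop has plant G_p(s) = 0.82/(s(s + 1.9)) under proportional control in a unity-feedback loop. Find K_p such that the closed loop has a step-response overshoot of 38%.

K_p = 12.7

From %OS = 100·exp(−πζ/√(1−ζ²)) = 38%, ζ = −ln(0.38)/√(π²+ln²(0.38)) = 0.2943.
Characteristic equation s² + 1.9s + 0.82K_p = 0 gives ζ = 1.9/(2√(0.82K_p)).
Setting ζ = 0.2943: √(0.82K_p) = 1.9/(2·0.2943) = 3.227, so K_p = 10.42/0.82 = 12.7.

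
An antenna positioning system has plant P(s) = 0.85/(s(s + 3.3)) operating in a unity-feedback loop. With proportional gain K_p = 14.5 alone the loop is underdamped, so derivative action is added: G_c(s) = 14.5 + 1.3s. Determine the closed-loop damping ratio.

Forward path: (14.5 + 1.3s)·0.85/(s(s+3.3)). The closed-loop characteristic equation is s² + (3.3 + 0.85·1.3)s + 0.85·14.5 = 0.
That is s² + 4.405s + 12.32 = 0, so ω_n = 3.511 rad/s and ζ = 4.405/(2·3.511) = 0.6274.

ζ = 0.627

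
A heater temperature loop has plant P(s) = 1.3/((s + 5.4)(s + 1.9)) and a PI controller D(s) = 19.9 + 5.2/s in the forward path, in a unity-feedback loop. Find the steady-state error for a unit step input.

0

The open loop D(s)P(s) has a pole at the origin (type 1), so the static position error constant is infinite and e_ss = 1/(1+∞) = 0.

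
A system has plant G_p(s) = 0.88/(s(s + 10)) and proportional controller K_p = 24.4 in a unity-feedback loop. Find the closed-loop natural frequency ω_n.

ω_n = 4.63 rad/s

The closed-loop denominator is s(s+10) + 24.4·0.88 = s² + 10s + 21.47.
So ω_n² = 21.47 ⇒ ω_n = 4.634 rad/s, and ζ = 10/(2ω_n) = 1.08.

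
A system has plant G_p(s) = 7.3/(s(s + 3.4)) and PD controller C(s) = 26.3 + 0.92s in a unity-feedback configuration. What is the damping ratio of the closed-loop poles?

ζ = 0.365

Forward path: (26.3 + 0.92s)·7.3/(s(s+3.4)). The closed-loop characteristic equation is s² + (3.4 + 7.3·0.92)s + 7.3·26.3 = 0.
That is s² + 10.12s + 192 = 0, so ω_n = 13.86 rad/s and ζ = 10.12/(2·13.86) = 0.365.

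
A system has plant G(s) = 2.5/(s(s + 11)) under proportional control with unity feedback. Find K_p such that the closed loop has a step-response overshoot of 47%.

From %OS = 100·exp(−πζ/√(1−ζ²)) = 47%, ζ = −ln(0.47)/√(π²+ln²(0.47)) = 0.2337.
Characteristic equation s² + 11s + 2.5K_p = 0 gives ζ = 11/(2√(2.5K_p)).
Setting ζ = 0.2337: √(2.5K_p) = 11/(2·0.2337) = 23.54, so K_p = 554/2.5 = 222.

K_p = 222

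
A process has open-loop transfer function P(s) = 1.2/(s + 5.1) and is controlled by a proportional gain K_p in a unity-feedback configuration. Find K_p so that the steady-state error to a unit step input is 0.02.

Steady-state error for a unit step on this type-0 loop is 1/(1 + K_p·P(0)).
P(0) = 0.2353. Require 1/(1 + K_p·0.2353) = 0.02, so 1 + 0.2353·K_p = 50.
K_p = (50 − 1)/0.2353 = 208.

K_p = 208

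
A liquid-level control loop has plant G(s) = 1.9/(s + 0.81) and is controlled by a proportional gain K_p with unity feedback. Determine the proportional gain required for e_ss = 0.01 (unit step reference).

K_p = 42.2

For a type-0 loop with proportional control, e_ss = 1/(1 + K_p·G(0)).
G(0) = 2.346. Require 1/(1 + K_p·2.346) = 0.01, so 1 + 2.346·K_p = 100.
K_p = (100 − 1)/2.346 = 42.2.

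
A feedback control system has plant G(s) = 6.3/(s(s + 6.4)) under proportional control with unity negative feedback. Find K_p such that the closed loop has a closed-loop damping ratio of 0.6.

Closed-loop characteristic equation: s² + 6.4s + K_p·6.3 = 0.
So ω_n = √(6.3K_p) and 2ζω_n = 6.4, giving ζ = 6.4/(2√(6.3K_p)).
Setting ζ = 0.6: √(6.3K_p) = 6.4/(2·0.6) = 5.333, so K_p = 28.44/6.3 = 4.51.

K_p = 4.51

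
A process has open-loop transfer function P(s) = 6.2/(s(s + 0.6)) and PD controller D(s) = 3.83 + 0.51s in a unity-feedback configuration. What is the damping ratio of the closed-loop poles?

ζ = 0.386

Forward path: (3.83 + 0.51s)·6.2/(s(s+0.6)). The closed-loop characteristic equation is s² + (0.6 + 6.2·0.51)s + 6.2·3.83 = 0.
That is s² + 3.762s + 23.75 = 0, so ω_n = 4.873 rad/s and ζ = 3.762/(2·4.873) = 0.386.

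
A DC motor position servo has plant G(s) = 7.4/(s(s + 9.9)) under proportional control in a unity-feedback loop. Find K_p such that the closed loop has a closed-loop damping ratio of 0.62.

Closed-loop characteristic equation: s² + 9.9s + K_p·7.4 = 0.
So ω_n = √(7.4K_p) and 2ζω_n = 9.9, giving ζ = 9.9/(2√(7.4K_p)).
Setting ζ = 0.62: √(7.4K_p) = 9.9/(2·0.62) = 7.984, so K_p = 63.74/7.4 = 8.61.

K_p = 8.61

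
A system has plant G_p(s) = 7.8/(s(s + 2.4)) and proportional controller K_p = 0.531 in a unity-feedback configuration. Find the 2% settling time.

T_s ≈ 3.33 s

From 1 + K_pG_p(s) = 0: s² + 2.4s + 4.142 = 0 ⇒ ω_n = 2.035, ζ = 0.5896.
2% settling time T_s ≈ 4/(ζω_n) = 4/1.2 = 3.33 s.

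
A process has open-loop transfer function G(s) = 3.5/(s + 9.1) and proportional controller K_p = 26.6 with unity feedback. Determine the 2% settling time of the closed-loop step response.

Closed-loop transfer function: T(s) = K_p·G(s)/(1 + K_p·G(s)) = 93.1/(s + 9.1 + 93.1) = 93.1/(s + 102.2).
Time constant τ = 1/102.2 = 0.009785 s, so the 2% settling time is about 4τ = 0.0391 s.

T_s ≈ 0.0391 s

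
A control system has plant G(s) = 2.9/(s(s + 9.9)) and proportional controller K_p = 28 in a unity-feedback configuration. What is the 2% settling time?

T_s ≈ 0.808 s

From 1 + K_pG(s) = 0: s² + 9.9s + 81.2 = 0 ⇒ ω_n = 9.011, ζ = 0.5493.
2% settling time T_s ≈ 4/(ζω_n) = 4/4.95 = 0.808 s.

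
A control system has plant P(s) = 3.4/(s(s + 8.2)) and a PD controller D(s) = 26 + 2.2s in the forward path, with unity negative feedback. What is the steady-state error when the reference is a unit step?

0

The open loop D(s)P(s) has a pole at the origin (type 1), so the static position error constant is infinite and e_ss = 1/(1+∞) = 0.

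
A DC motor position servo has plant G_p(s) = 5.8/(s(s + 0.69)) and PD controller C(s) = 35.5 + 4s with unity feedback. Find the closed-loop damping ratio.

ζ = 0.832

Forward path: (35.5 + 4s)·5.8/(s(s+0.69)). The closed-loop characteristic equation is s² + (0.69 + 5.8·4)s + 5.8·35.5 = 0.
That is s² + 23.89s + 205.9 = 0, so ω_n = 14.35 rad/s and ζ = 23.89/(2·14.35) = 0.8324.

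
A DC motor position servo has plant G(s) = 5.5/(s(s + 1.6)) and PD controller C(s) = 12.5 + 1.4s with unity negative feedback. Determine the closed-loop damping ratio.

ζ = 0.561

Forward path: (12.5 + 1.4s)·5.5/(s(s+1.6)). The closed-loop characteristic equation is s² + (1.6 + 5.5·1.4)s + 5.5·12.5 = 0.
That is s² + 9.3s + 68.75 = 0, so ω_n = 8.292 rad/s and ζ = 9.3/(2·8.292) = 0.5608.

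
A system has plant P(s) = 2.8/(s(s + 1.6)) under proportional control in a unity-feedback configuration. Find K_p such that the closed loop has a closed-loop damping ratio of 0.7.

K_p = 0.466

Closed-loop characteristic equation: s² + 1.6s + K_p·2.8 = 0.
So ω_n = √(2.8K_p) and 2ζω_n = 1.6, giving ζ = 1.6/(2√(2.8K_p)).
Setting ζ = 0.7: √(2.8K_p) = 1.6/(2·0.7) = 1.143, so K_p = 1.306/2.8 = 0.466.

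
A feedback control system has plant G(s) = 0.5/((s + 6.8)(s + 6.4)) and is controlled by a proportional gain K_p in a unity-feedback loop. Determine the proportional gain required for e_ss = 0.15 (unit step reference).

K_p = 493

Steady-state error for a unit step on this type-0 loop is 1/(1 + K_p·G(0)).
G(0) = 0.01149. Require 1/(1 + K_p·0.01149) = 0.15, so 1 + 0.01149·K_p = 6.667.
K_p = (6.667 − 1)/0.01149 = 493.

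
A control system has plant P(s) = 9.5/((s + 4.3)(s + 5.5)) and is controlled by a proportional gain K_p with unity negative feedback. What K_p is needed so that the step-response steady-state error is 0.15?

The loop is type 0, so e_ss(step) = 1/(1 + K_pos) with K_pos = K_p·P(0).
P(0) = 0.4017. Require 1/(1 + K_p·0.4017) = 0.15, so 1 + 0.4017·K_p = 6.667.
K_p = (6.667 − 1)/0.4017 = 14.1.

K_p = 14.1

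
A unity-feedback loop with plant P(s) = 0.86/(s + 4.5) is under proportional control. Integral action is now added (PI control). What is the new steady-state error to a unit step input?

The integrator makes K_pos = lim_{s→0} C(s)G(s) infinite, so e_ss = 1/(1+K_pos) = 0.

0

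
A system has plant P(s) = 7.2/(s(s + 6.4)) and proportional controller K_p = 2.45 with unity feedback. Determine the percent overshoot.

2.48%

From 1 + K_pP(s) = 0: s² + 6.4s + 17.64 = 0 ⇒ ω_n = 4.2, ζ = 0.7619.
%OS = 100·exp(−πζ/√(1−ζ²)) = 100·exp(−π·0.7619/√0.4195) = 2.48%.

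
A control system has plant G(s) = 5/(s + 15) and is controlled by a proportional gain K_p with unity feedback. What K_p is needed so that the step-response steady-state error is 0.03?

K_p = 97

Steady-state error for a unit step on this type-0 loop is 1/(1 + K_p·G(0)).
G(0) = 0.3333. Require 1/(1 + K_p·0.3333) = 0.03, so 1 + 0.3333·K_p = 33.33.
K_p = (33.33 − 1)/0.3333 = 97.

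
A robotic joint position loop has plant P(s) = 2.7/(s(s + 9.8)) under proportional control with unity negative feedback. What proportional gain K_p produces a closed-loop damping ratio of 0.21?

K_p = 202

Closed-loop characteristic equation: s² + 9.8s + K_p·2.7 = 0.
So ω_n = √(2.7K_p) and 2ζω_n = 9.8, giving ζ = 9.8/(2√(2.7K_p)).
Setting ζ = 0.21: √(2.7K_p) = 9.8/(2·0.21) = 23.33, so K_p = 544.4/2.7 = 202.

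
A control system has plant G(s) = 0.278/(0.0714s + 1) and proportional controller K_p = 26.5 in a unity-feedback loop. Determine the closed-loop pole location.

s = -117.2

Closed loop: T(s) = K_p·G/(1+K_p·G) = 7.367/(0.0714s + 1 + 7.367), with pole at s = −(1 + 7.367)/0.0714 = −117.2.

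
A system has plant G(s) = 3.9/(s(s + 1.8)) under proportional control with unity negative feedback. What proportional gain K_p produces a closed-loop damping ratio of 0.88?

Closed-loop characteristic equation: s² + 1.8s + K_p·3.9 = 0.
So ω_n = √(3.9K_p) and 2ζω_n = 1.8, giving ζ = 1.8/(2√(3.9K_p)).
Setting ζ = 0.88: √(3.9K_p) = 1.8/(2·0.88) = 1.023, so K_p = 1.046/3.9 = 0.268.

K_p = 0.268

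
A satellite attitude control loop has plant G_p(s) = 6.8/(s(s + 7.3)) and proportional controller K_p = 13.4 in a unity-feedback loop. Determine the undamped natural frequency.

The closed-loop denominator is s(s+7.3) + 13.4·6.8 = s² + 7.3s + 91.12.
So ω_n² = 91.12 ⇒ ω_n = 9.546 rad/s, and ζ = 7.3/(2ω_n) = 0.382.

ω_n = 9.55 rad/s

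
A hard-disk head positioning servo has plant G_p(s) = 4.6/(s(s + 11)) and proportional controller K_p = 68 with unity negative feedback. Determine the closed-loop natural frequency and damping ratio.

ω_n = 17.7 rad/s, ζ = 0.311

1 + K_p·G_p(s) = 0 gives s² + 11s + 312.8 = 0.
So ω_n² = 312.8 ⇒ ω_n = 17.69 rad/s, and ζ = 11/(2ω_n) = 0.311.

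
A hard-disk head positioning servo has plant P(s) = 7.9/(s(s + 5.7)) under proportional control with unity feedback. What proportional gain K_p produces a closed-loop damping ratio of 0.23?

Closed-loop characteristic equation: s² + 5.7s + K_p·7.9 = 0.
So ω_n = √(7.9K_p) and 2ζω_n = 5.7, giving ζ = 5.7/(2√(7.9K_p)).
Setting ζ = 0.23: √(7.9K_p) = 5.7/(2·0.23) = 12.39, so K_p = 153.5/7.9 = 19.4.

K_p = 19.4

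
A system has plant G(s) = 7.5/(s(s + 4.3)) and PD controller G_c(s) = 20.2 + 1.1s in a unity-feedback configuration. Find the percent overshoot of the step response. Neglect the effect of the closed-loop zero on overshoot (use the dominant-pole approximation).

Forward path: (20.2 + 1.1s)·7.5/(s(s+4.3)). The closed-loop characteristic equation is s² + (4.3 + 7.5·1.1)s + 7.5·20.2 = 0.
That is s² + 12.55s + 151.5 = 0, so ω_n = 12.31 rad/s and ζ = 12.55/(2·12.31) = 0.5098.
%OS = 100·exp(−πζ/√(1−ζ²)) = 15.5%.

15.5%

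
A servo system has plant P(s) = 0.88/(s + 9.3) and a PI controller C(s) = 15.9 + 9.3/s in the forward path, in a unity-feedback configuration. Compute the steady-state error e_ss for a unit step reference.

0

The open loop C(s)P(s) has a pole at the origin (type 1), so the static position error constant is infinite and e_ss = 1/(1+∞) = 0.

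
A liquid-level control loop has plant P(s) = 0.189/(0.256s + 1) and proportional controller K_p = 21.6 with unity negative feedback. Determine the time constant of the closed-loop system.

τ = 0.0504 s

Closed loop: T(s) = K_p·P/(1+K_p·P) = 4.082/(0.256s + 1 + 4.082), with pole at s = −(1 + 4.082)/0.256 = −19.85.
Closed-loop time constant τ = 1/19.85 = 0.0504 s.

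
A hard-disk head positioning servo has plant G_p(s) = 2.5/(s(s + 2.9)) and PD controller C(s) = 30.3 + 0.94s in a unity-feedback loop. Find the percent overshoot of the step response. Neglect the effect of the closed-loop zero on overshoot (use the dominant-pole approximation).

37%

Forward path: (30.3 + 0.94s)·2.5/(s(s+2.9)). The closed-loop characteristic equation is s² + (2.9 + 2.5·0.94)s + 2.5·30.3 = 0.
That is s² + 5.25s + 75.75 = 0, so ω_n = 8.703 rad/s and ζ = 5.25/(2·8.703) = 0.3016.
%OS = 100·exp(−πζ/√(1−ζ²)) = 37%.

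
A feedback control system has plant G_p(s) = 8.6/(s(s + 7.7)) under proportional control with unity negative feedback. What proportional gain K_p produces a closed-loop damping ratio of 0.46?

K_p = 8.15

Closed-loop characteristic equation: s² + 7.7s + K_p·8.6 = 0.
So ω_n = √(8.6K_p) and 2ζω_n = 7.7, giving ζ = 7.7/(2√(8.6K_p)).
Setting ζ = 0.46: √(8.6K_p) = 7.7/(2·0.46) = 8.37, so K_p = 70.05/8.6 = 8.15.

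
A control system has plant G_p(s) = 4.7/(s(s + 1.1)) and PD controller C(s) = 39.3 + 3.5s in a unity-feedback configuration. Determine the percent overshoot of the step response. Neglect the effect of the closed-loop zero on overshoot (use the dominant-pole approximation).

7.02%

Forward path: (39.3 + 3.5s)·4.7/(s(s+1.1)). The closed-loop characteristic equation is s² + (1.1 + 4.7·3.5)s + 4.7·39.3 = 0.
That is s² + 17.55s + 184.7 = 0, so ω_n = 13.59 rad/s and ζ = 17.55/(2·13.59) = 0.6457.
%OS = 100·exp(−πζ/√(1−ζ²)) = 7.02%.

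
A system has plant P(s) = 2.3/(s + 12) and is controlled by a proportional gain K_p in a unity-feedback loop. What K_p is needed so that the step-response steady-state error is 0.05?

K_p = 99.1

The loop is type 0, so e_ss(step) = 1/(1 + K_pos) with K_pos = K_p·P(0).
P(0) = 0.1917. Require 1/(1 + K_p·0.1917) = 0.05, so 1 + 0.1917·K_p = 20.
K_p = (20 − 1)/0.1917 = 99.1.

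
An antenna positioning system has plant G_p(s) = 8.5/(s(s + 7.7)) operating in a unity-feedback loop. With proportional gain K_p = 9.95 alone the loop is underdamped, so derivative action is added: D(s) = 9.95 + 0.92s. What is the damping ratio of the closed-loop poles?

ζ = 0.844

Forward path: (9.95 + 0.92s)·8.5/(s(s+7.7)). The closed-loop characteristic equation is s² + (7.7 + 8.5·0.92)s + 8.5·9.95 = 0.
That is s² + 15.52s + 84.57 = 0, so ω_n = 9.196 rad/s and ζ = 15.52/(2·9.196) = 0.8438.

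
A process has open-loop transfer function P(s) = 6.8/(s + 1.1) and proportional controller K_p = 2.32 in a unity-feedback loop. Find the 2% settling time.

T_s ≈ 0.237 s

Closed-loop transfer function: T(s) = K_p·P(s)/(1 + K_p·P(s)) = 15.78/(s + 1.1 + 15.78) = 15.78/(s + 16.88).
Time constant τ = 1/16.88 = 0.05926 s, so the 2% settling time is about 4τ = 0.237 s.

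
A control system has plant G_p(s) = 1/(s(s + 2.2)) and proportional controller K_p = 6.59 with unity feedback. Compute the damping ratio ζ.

ζ = 0.428

The closed-loop denominator is s(s+2.2) + 6.59·1 = s² + 2.2s + 6.59.
So ω_n² = 6.59 ⇒ ω_n = 2.567 rad/s, and ζ = 2.2/(2ω_n) = 0.428.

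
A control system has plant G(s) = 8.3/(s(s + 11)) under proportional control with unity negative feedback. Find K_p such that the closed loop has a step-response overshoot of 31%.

From %OS = 100·exp(−πζ/√(1−ζ²)) = 31%, ζ = −ln(0.31)/√(π²+ln²(0.31)) = 0.3493.
Characteristic equation s² + 11s + 8.3K_p = 0 gives ζ = 11/(2√(8.3K_p)).
Setting ζ = 0.3493: √(8.3K_p) = 11/(2·0.3493) = 15.75, so K_p = 247.9/8.3 = 29.9.

K_p = 29.9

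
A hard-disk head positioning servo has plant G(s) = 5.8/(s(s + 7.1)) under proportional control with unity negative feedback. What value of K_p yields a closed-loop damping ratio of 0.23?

Closed-loop characteristic equation: s² + 7.1s + K_p·5.8 = 0.
So ω_n = √(5.8K_p) and 2ζω_n = 7.1, giving ζ = 7.1/(2√(5.8K_p)).
Setting ζ = 0.23: √(5.8K_p) = 7.1/(2·0.23) = 15.43, so K_p = 238.2/5.8 = 41.1.

K_p = 41.1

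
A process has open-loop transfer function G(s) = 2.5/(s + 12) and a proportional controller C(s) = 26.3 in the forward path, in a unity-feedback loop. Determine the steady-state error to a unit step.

The loop is type 0. Static position error constant K_pos = C(0)·G(0) = 26.3·0.2083 = 5.479.
Steady-state error to a unit step: e_ss = 1/(1+K_pos) = 1/6.479 = 0.154.

0.154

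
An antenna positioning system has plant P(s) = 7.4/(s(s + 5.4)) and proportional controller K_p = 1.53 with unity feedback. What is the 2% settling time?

T_s ≈ 1.48 s

From 1 + K_pP(s) = 0: s² + 5.4s + 11.32 = 0 ⇒ ω_n = 3.365, ζ = 0.8024.
2% settling time T_s ≈ 4/(ζω_n) = 4/2.7 = 1.48 s.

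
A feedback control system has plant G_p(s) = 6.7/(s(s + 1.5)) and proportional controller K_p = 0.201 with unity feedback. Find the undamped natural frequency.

ω_n = 1.16 rad/s

1 + K_p·G_p(s) = 0 gives s² + 1.5s + 1.347 = 0.
So ω_n² = 1.347 ⇒ ω_n = 1.16 rad/s, and ζ = 1.5/(2ω_n) = 0.646.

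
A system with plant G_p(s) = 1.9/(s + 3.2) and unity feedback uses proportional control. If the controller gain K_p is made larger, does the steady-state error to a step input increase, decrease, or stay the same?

The position error constant K_pos = K_p·G_p(0) grows with K_p, and e_ss = 1/(1+K_pos) falls.

decrease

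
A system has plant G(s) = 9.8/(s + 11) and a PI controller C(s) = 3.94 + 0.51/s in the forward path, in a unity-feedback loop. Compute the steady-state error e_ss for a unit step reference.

0

The open loop C(s)G(s) has a pole at the origin (type 1), so the static position error constant is infinite and e_ss = 1/(1+∞) = 0.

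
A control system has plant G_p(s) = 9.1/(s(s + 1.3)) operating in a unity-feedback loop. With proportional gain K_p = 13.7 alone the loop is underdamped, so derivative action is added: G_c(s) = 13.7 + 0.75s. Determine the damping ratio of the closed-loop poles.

ζ = 0.364

Forward path: (13.7 + 0.75s)·9.1/(s(s+1.3)). The closed-loop characteristic equation is s² + (1.3 + 9.1·0.75)s + 9.1·13.7 = 0.
That is s² + 8.125s + 124.7 = 0, so ω_n = 11.17 rad/s and ζ = 8.125/(2·11.17) = 0.3638.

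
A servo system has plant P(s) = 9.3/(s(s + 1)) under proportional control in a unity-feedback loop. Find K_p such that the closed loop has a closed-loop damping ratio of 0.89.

K_p = 0.0339

Closed-loop characteristic equation: s² + 1s + K_p·9.3 = 0.
So ω_n = √(9.3K_p) and 2ζω_n = 1, giving ζ = 1/(2√(9.3K_p)).
Setting ζ = 0.89: √(9.3K_p) = 1/(2·0.89) = 0.5618, so K_p = 0.3156/9.3 = 0.0339.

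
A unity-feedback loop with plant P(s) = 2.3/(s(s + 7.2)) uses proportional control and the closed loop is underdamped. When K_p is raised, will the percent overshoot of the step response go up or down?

increase

Characteristic equation s² + 7.2s + K_p·2.3 = 0: raising K_p raises ω_n while 2ζω_n = 7.2 is fixed, so ζ falls and overshoot grows.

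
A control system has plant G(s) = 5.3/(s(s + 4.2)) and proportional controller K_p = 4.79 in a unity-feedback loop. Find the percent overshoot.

23.7%

The closed-loop denominator s² + 4.2s + 25.39 gives ω_n = √25.39 = 5.039 and ζ = 4.2/(2ω_n) = 0.4168.
%OS = 100·exp(−πζ/√(1−ζ²)) = 100·exp(−π·0.4168/√0.8263) = 23.7%.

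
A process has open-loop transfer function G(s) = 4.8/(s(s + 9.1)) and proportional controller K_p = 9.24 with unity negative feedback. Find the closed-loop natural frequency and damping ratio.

ω_n = 6.66 rad/s, ζ = 0.683

The closed-loop denominator is s(s+9.1) + 9.24·4.8 = s² + 9.1s + 44.35.
Matching s² + 2ζω_n s + ω_n²: ω_n = √44.35 = 6.66 rad/s and 2ζω_n = 9.1, so ζ = 9.1/(2·6.66) = 0.683.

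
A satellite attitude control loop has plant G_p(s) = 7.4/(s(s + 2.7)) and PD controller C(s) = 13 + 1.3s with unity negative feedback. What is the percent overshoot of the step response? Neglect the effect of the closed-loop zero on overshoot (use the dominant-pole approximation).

Forward path: (13 + 1.3s)·7.4/(s(s+2.7)). The closed-loop characteristic equation is s² + (2.7 + 7.4·1.3)s + 7.4·13 = 0.
That is s² + 12.32s + 96.2 = 0, so ω_n = 9.808 rad/s and ζ = 12.32/(2·9.808) = 0.628.
%OS = 100·exp(−πζ/√(1−ζ²)) = 7.92%.

7.92%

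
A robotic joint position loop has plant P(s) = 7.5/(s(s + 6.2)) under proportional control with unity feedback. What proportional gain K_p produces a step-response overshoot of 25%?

K_p = 7.86

From %OS = 100·exp(−πζ/√(1−ζ²)) = 25%, ζ = −ln(0.25)/√(π²+ln²(0.25)) = 0.4037.
Characteristic equation s² + 6.2s + 7.5K_p = 0 gives ζ = 6.2/(2√(7.5K_p)).
Setting ζ = 0.4037: √(7.5K_p) = 6.2/(2·0.4037) = 7.679, so K_p = 58.96/7.5 = 7.86.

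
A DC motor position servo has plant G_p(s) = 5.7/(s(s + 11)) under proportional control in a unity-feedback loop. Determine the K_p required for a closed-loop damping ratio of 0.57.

K_p = 16.3

Closed-loop characteristic equation: s² + 11s + K_p·5.7 = 0.
So ω_n = √(5.7K_p) and 2ζω_n = 11, giving ζ = 11/(2√(5.7K_p)).
Setting ζ = 0.57: √(5.7K_p) = 11/(2·0.57) = 9.649, so K_p = 93.11/5.7 = 16.3.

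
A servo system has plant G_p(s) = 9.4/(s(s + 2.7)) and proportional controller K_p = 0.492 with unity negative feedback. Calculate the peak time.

From 1 + K_pG_p(s) = 0: s² + 2.7s + 4.625 = 0 ⇒ ω_n = 2.151, ζ = 0.6278.
Damped frequency ω_d = ω_n√(1−ζ²) = 1.674 rad/s, so peak time T_p = π/ω_d = 1.88 s.

T_p = 1.88 s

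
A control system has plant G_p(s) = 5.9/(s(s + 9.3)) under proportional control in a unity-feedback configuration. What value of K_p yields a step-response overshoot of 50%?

K_p = 78.9

From %OS = 100·exp(−πζ/√(1−ζ²)) = 50%, ζ = −ln(0.5)/√(π²+ln²(0.5)) = 0.2155.
Characteristic equation s² + 9.3s + 5.9K_p = 0 gives ζ = 9.3/(2√(5.9K_p)).
Setting ζ = 0.2155: √(5.9K_p) = 9.3/(2·0.2155) = 21.58, so K_p = 465.8/5.9 = 78.9.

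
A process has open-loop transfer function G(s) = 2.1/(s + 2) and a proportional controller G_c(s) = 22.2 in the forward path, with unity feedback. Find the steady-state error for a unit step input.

The loop is type 0. Static position error constant K_pos = G_c(0)·G(0) = 22.2·1.05 = 23.31.
Steady-state error to a unit step: e_ss = 1/(1+K_pos) = 1/24.31 = 0.0411.

0.0411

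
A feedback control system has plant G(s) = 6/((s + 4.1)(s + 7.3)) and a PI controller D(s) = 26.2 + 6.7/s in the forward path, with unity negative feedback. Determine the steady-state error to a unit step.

The open loop D(s)G(s) has a pole at the origin (type 1), so the static position error constant is infinite and e_ss = 1/(1+∞) = 0.

0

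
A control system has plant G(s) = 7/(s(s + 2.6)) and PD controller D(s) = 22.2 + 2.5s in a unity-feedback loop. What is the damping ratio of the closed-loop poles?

ζ = 0.806

Forward path: (22.2 + 2.5s)·7/(s(s+2.6)). The closed-loop characteristic equation is s² + (2.6 + 7·2.5)s + 7·22.2 = 0.
That is s² + 20.1s + 155.4 = 0, so ω_n = 12.47 rad/s and ζ = 20.1/(2·12.47) = 0.8062.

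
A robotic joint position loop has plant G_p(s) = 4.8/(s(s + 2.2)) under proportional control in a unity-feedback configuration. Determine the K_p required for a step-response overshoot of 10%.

From %OS = 100·exp(−πζ/√(1−ζ²)) = 10%, ζ = −ln(0.1)/√(π²+ln²(0.1)) = 0.5912.
Characteristic equation s² + 2.2s + 4.8K_p = 0 gives ζ = 2.2/(2√(4.8K_p)).
Setting ζ = 0.5912: √(4.8K_p) = 2.2/(2·0.5912) = 1.861, so K_p = 3.462/4.8 = 0.721.

K_p = 0.721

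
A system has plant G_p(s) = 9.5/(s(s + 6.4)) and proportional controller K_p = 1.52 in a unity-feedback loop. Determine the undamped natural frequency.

ω_n = 3.8 rad/s

With unity feedback the closed-loop characteristic equation is s² + 6.4s + 1.52·9.5 = s² + 6.4s + 14.44 = 0.
Matching s² + 2ζω_n s + ω_n²: ω_n = √14.44 = 3.8 rad/s and 2ζω_n = 6.4, so ζ = 6.4/(2·3.8) = 0.842.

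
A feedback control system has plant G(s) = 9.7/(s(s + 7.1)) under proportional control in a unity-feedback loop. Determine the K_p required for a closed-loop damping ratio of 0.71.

Closed-loop characteristic equation: s² + 7.1s + K_p·9.7 = 0.
So ω_n = √(9.7K_p) and 2ζω_n = 7.1, giving ζ = 7.1/(2√(9.7K_p)).
Setting ζ = 0.71: √(9.7K_p) = 7.1/(2·0.71) = 5, so K_p = 25/9.7 = 2.58.

K_p = 2.58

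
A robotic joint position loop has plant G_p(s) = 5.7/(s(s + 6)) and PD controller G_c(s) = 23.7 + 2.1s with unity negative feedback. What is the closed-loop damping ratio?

ζ = 0.773

Forward path: (23.7 + 2.1s)·5.7/(s(s+6)). The closed-loop characteristic equation is s² + (6 + 5.7·2.1)s + 5.7·23.7 = 0.
That is s² + 17.97s + 135.1 = 0, so ω_n = 11.62 rad/s and ζ = 17.97/(2·11.62) = 0.773.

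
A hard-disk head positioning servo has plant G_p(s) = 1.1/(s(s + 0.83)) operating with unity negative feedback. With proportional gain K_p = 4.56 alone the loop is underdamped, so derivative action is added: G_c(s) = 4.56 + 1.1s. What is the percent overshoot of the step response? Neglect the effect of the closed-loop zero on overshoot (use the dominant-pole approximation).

20%

Forward path: (4.56 + 1.1s)·1.1/(s(s+0.83)). The closed-loop characteristic equation is s² + (0.83 + 1.1·1.1)s + 1.1·4.56 = 0.
That is s² + 2.04s + 5.016 = 0, so ω_n = 2.24 rad/s and ζ = 2.04/(2·2.24) = 0.4554.
%OS = 100·exp(−πζ/√(1−ζ²)) = 20%.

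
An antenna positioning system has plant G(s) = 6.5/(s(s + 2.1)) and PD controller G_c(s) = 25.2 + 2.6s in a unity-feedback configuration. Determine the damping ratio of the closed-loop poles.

ζ = 0.742

Forward path: (25.2 + 2.6s)·6.5/(s(s+2.1)). The closed-loop characteristic equation is s² + (2.1 + 6.5·2.6)s + 6.5·25.2 = 0.
That is s² + 19s + 163.8 = 0, so ω_n = 12.8 rad/s and ζ = 19/(2·12.8) = 0.7423.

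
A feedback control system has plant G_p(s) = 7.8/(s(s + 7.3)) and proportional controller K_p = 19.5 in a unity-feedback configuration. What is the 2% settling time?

T_s ≈ 1.1 s

Closed-loop characteristic equation: s² + 7.3s + 152.1 = 0, so ω_n = 12.33 rad/s and ζ = 7.3/(2·12.33) = 0.296.
2% settling time T_s ≈ 4/(ζω_n) = 4/3.65 = 1.1 s.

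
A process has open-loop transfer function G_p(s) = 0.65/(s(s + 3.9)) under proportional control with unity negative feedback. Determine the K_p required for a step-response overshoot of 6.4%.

From %OS = 100·exp(−πζ/√(1−ζ²)) = 6.4%, ζ = −ln(0.064)/√(π²+ln²(0.064)) = 0.6585.
Characteristic equation s² + 3.9s + 0.65K_p = 0 gives ζ = 3.9/(2√(0.65K_p)).
Setting ζ = 0.6585: √(0.65K_p) = 3.9/(2·0.6585) = 2.961, so K_p = 8.769/0.65 = 13.5.

K_p = 13.5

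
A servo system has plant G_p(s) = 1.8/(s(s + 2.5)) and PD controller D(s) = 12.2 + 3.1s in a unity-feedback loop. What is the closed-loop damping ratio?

Forward path: (12.2 + 3.1s)·1.8/(s(s+2.5)). The closed-loop characteristic equation is s² + (2.5 + 1.8·3.1)s + 1.8·12.2 = 0.
That is s² + 8.08s + 21.96 = 0, so ω_n = 4.686 rad/s and ζ = 8.08/(2·4.686) = 0.8621.

ζ = 0.862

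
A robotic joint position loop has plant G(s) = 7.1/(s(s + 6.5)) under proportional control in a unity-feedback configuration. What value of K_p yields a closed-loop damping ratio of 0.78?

Closed-loop characteristic equation: s² + 6.5s + K_p·7.1 = 0.
So ω_n = √(7.1K_p) and 2ζω_n = 6.5, giving ζ = 6.5/(2√(7.1K_p)).
Setting ζ = 0.78: √(7.1K_p) = 6.5/(2·0.78) = 4.167, so K_p = 17.36/7.1 = 2.45.

K_p = 2.45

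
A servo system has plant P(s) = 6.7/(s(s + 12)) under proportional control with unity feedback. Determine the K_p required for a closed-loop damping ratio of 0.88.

K_p = 6.94

Closed-loop characteristic equation: s² + 12s + K_p·6.7 = 0.
So ω_n = √(6.7K_p) and 2ζω_n = 12, giving ζ = 12/(2√(6.7K_p)).
Setting ζ = 0.88: √(6.7K_p) = 12/(2·0.88) = 6.818, so K_p = 46.49/6.7 = 6.94.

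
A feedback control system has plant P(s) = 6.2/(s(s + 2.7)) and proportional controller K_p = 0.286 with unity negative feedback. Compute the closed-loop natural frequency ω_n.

With unity feedback the closed-loop characteristic equation is s² + 2.7s + 0.286·6.2 = s² + 2.7s + 1.773 = 0.
Matching s² + 2ζω_n s + ω_n²: ω_n = √1.773 = 1.332 rad/s and 2ζω_n = 2.7, so ζ = 2.7/(2·1.332) = 1.01.

ω_n = 1.33 rad/s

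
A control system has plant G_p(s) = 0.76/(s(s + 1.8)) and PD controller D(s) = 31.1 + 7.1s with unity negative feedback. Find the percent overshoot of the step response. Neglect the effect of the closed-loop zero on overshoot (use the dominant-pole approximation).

Forward path: (31.1 + 7.1s)·0.76/(s(s+1.8)). The closed-loop characteristic equation is s² + (1.8 + 0.76·7.1)s + 0.76·31.1 = 0.
That is s² + 7.196s + 23.64 = 0, so ω_n = 4.862 rad/s and ζ = 7.196/(2·4.862) = 0.7401.
%OS = 100·exp(−πζ/√(1−ζ²)) = 3.15%.

3.15%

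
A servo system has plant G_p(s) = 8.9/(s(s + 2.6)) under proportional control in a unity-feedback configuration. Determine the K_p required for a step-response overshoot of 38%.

From %OS = 100·exp(−πζ/√(1−ζ²)) = 38%, ζ = −ln(0.38)/√(π²+ln²(0.38)) = 0.2943.
Characteristic equation s² + 2.6s + 8.9K_p = 0 gives ζ = 2.6/(2√(8.9K_p)).
Setting ζ = 0.2943: √(8.9K_p) = 2.6/(2·0.2943) = 4.417, so K_p = 19.51/8.9 = 2.19.

K_p = 2.19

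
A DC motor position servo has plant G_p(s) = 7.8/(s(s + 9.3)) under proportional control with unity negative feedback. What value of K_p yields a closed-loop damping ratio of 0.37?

K_p = 20.2

Closed-loop characteristic equation: s² + 9.3s + K_p·7.8 = 0.
So ω_n = √(7.8K_p) and 2ζω_n = 9.3, giving ζ = 9.3/(2√(7.8K_p)).
Setting ζ = 0.37: √(7.8K_p) = 9.3/(2·0.37) = 12.57, so K_p = 157.9/7.8 = 20.2.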